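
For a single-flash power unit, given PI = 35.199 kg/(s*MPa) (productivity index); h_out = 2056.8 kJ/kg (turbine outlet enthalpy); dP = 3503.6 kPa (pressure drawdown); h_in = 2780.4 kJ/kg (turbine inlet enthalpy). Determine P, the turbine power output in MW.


Step 1: mdot = PI * dP / 1000 = 35.199 * 3503.6 / 1000 = 123.3232 kg/s
Step 2: P = mdot*(h_in - h_out)/1000 = 123.3232*(2780.4 - 2056.8)/1000 = 89.237 MW
P = 89.237 MW


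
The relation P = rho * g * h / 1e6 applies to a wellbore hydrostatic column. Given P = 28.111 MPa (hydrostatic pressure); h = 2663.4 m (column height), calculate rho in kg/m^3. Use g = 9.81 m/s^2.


rho = P * 1e6 / (g * h)
rho = 28.111 * 1e6 / (9.81 * 2663.4)
rho = 1075.9 kg/m^3


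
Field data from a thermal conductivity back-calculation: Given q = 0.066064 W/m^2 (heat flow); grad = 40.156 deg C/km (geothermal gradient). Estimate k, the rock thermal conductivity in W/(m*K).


k = q / (grad / 1000)
k = 0.066064 / (40.156 / 1000)
k = 1.6452 W/(m*K)


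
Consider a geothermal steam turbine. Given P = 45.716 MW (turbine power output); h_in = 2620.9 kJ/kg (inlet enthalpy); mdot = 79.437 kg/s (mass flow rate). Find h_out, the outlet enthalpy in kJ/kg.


h_out = h_in - P * 1000 / mdot
h_out = 2620.9 - 45.716 * 1000 / 79.437
h_out = 2045.4 kJ/kg


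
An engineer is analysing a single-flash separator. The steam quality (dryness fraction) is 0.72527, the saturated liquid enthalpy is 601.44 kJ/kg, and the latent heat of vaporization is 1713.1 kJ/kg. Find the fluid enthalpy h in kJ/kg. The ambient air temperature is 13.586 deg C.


h = hf + x * hfg
h = 601.44 + 0.72527 * 1713.1
h = 1843.9 kJ/kg


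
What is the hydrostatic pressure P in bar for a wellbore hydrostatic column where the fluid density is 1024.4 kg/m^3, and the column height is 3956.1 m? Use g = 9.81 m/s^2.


P = rho * g * h / 1e6
P = 1024.4 * 9.81 * 3956.1 / 1e6
P = 39.75629 MPa
Convert: 39.75629 MPa * 10.0 = 397.56 bar
P = 397.56 bar


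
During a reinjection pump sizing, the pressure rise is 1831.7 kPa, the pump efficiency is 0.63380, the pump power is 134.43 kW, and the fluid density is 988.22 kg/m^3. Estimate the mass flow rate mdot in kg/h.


mdot = P_pump * rho * eta / dP
mdot = 134.43 * 988.22 * 0.63380 / 1831.7
mdot = 45.96717 kg/s
Convert: 45.96717 kg/s * 3600.0 = 1.6548e+05 kg/h
mdot = 1.6548e+05 kg/h


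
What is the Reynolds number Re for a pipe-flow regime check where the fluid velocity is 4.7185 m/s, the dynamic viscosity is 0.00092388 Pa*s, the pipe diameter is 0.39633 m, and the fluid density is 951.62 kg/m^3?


Re = rho * vel * D / mu
Re = 951.62 * 4.7185 * 0.39633 / 0.00092388
Re = 1.9262e+06


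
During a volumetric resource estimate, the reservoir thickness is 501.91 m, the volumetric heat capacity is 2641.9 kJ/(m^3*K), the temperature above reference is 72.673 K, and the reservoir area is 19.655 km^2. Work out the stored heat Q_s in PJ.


Step 1: Vr = A*1e6*hr = 19.655*1e6*501.91 = 9.865041e+09 m^3
Step 2: Q_s = Vr*rhoc*dT/1e12 = 9.865041e+09*2641.9*72.673/1e12 = 1894.0 PJ
Q_s = 1894.0 PJ


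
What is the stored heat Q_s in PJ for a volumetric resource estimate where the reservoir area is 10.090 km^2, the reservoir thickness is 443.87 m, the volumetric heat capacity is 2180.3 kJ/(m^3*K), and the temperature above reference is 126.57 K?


Step 1: Vr = A*1e6*hr = 10.09*1e6*443.87 = 4.478648e+09 m^3
Step 2: Q_s = Vr*rhoc*dT/1e12 = 4.478648e+09*2180.3*126.57/1e12 = 1235.9 PJ
Q_s = 1235.9 PJ


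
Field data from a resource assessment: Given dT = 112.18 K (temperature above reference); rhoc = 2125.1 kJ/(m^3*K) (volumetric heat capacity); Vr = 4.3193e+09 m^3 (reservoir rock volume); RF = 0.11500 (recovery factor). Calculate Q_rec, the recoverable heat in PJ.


Step 1: Q_s = Vr*rhoc*dT/1e12 = 4.3193e+09*2125.1*112.18/1e12 = 1029.694 PJ
Step 2: Q_rec = Q_s * RF = 1029.694 * 0.115 = 118.41 PJ
Q_rec = 118.41 PJ


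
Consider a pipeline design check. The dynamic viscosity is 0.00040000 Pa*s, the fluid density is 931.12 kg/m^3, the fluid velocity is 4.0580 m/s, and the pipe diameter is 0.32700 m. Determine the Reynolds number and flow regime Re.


Step 1: Re = rho*vel*D/mu = 931.12*4.058*0.327/0.0004 = 3.0889e+06
Step 2: Re = 3.0889e+06 > 4000, so flow is turbulent.
Re = 3.0889e+06 (turbulent)


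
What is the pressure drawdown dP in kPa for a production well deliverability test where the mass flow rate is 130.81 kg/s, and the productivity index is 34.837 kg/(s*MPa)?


dP = mdot * 1000 / PI
dP = 130.81 * 1000 / 34.837
dP = 3754.9 kPa


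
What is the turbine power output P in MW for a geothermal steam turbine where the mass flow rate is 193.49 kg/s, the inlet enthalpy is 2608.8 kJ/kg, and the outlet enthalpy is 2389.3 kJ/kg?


P = mdot * (h_in - h_out) / 1000
P = 193.49 * (2608.8 - 2389.3) / 1000
P = 42.471 MW


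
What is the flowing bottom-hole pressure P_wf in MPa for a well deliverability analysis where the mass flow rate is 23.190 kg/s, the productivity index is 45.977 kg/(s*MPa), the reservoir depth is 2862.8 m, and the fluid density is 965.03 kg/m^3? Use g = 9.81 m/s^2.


Step 1: P_i = rho*g*h/1e6 = 965.03*9.81*2862.8/1e6 = 27.10197 MPa
Step 2: P_wf = P_i - mdot/PI = 27.10197 - 23.19/45.977 = 26.598 MPa
P_wf = 26.598 MPa


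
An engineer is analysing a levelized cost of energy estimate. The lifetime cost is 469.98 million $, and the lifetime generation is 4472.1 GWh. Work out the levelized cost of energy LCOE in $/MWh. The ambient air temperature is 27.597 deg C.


LCOE = C_tot / E_tot * 100
LCOE = 469.98 / 4472.1 * 100
LCOE = 10.50916 cents/kWh
Convert: 10.50916 cents/kWh * 10.0 = 105.09 $/MWh
LCOE = 105.09 $/MWh


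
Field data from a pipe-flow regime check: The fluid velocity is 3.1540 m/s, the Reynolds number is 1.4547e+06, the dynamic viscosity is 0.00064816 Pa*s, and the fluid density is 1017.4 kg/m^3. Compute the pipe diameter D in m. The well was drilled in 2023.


D = Re * mu / (rho * vel)
D = 1.4547e+06 * 0.00064816 / (1017.4 * 3.1540)
D = 0.29383 m


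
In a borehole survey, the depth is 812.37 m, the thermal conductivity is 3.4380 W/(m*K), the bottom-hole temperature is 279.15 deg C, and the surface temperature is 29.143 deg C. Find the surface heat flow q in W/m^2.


Step 1: grad = (T_d - T_surf)/d * 1000 = (279.15 - 29.143)/812.37 * 1000 = 307.7502 deg C/km
Step 2: q = k * grad / 1000 = 3.438 * 307.7502 / 1000 = 1.0580 W/m^2
q = 1.0580 W/m^2


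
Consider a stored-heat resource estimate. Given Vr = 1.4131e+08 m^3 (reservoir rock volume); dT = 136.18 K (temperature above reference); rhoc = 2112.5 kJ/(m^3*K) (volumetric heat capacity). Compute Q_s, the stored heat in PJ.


Q_s = Vr * rhoc * dT / 1e12
Q_s = 1.4131e+08 * 2112.5 * 136.18 / 1e12
Q_s = 40.652 PJ


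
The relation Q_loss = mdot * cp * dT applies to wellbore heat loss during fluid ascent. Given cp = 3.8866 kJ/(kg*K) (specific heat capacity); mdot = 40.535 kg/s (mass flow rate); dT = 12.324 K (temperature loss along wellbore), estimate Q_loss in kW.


Q_loss = mdot * cp * dT
Q_loss = 40.535 * 3.8866 * 12.324
Q_loss = 1941.6 kW


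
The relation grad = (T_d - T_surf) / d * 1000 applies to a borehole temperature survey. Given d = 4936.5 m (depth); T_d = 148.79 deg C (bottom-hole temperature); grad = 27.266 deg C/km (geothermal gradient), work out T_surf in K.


T_surf = T_d - grad * d / 1000
T_surf = 148.79 - 27.266 * 4936.5 / 1000
T_surf = 14.19139 deg C
Convert to K: 14.19139 + 273.15 = 287.34 K
T_surf = 287.34 K


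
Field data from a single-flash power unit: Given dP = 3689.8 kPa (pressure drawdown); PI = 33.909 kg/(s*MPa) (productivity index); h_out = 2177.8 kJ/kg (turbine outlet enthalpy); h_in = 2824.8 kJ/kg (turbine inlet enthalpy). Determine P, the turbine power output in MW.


Step 1: mdot = PI * dP / 1000 = 33.909 * 3689.8 / 1000 = 125.1174 kg/s
Step 2: P = mdot*(h_in - h_out)/1000 = 125.1174*(2824.8 - 2177.8)/1000 = 80.951 MW
P = 80.951 MW


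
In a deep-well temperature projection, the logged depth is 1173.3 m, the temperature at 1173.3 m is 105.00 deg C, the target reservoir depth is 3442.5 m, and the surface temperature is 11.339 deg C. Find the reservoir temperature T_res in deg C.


Step 1: grad = (T_d1 - T_surf)/d1 * 1000 = (105.0 - 11.339)/1173.3 * 1000 = 79.82698 deg C/km
Step 2: T_res = T_surf + grad*d2/1000 = 11.339 + 79.82698*3442.5/1000 = 286.14 deg C
T_res = 286.14 deg C


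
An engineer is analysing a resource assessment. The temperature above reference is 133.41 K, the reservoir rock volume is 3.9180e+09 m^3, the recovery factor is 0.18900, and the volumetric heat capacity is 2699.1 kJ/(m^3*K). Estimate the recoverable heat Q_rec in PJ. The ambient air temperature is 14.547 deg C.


Step 1: Q_s = Vr*rhoc*dT/1e12 = 3.9180e+09*2699.1*133.41/1e12 = 1410.821 PJ
Step 2: Q_rec = Q_s * RF = 1410.821 * 0.189 = 266.65 PJ
Q_rec = 266.65 PJ


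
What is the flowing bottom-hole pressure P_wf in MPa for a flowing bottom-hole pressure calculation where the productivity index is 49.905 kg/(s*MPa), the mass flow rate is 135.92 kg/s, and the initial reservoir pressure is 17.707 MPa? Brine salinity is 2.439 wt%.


P_wf = P_i - mdot / PI
P_wf = 17.707 - 135.92 / 49.905
P_wf = 14.983 MPa


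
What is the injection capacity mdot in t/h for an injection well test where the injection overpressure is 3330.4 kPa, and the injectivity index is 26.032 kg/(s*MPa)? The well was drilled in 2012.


mdot = II * dP / 1000
mdot = 26.032 * 3330.4 / 1000
mdot = 86.69697 kg/s
Convert: 86.69697 kg/s * 3.6 = 312.11 t/h
mdot = 312.11 t/h


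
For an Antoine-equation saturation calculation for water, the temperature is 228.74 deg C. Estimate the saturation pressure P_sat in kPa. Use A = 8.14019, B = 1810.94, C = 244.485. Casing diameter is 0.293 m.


P_sat = 10^(A - B/(C + T)) / 760 * 0.101325
P_sat = 10^(8.14019 - 1810.94/(244.485 + 228.74)) / 760 * 0.101325
P_sat = 2.743390 MPa
Convert: 2.743390 MPa * 1000.0 = 2743.4 kPa
P_sat = 2743.4 kPa


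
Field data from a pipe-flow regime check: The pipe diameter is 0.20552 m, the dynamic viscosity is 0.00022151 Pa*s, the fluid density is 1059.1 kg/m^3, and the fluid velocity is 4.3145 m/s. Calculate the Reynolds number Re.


Re = rho * vel * D / mu
Re = 1059.1 * 4.3145 * 0.20552 / 0.00022151
Re = 4.2396e+06


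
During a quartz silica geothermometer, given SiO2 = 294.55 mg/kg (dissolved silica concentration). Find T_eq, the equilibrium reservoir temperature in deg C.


T_eq = 1309 / (5.19 - log10(SiO2)) - 273.15
T_eq = 1309 / (5.19 - log10(294.55)) - 273.15
T_eq = 207.95 deg C


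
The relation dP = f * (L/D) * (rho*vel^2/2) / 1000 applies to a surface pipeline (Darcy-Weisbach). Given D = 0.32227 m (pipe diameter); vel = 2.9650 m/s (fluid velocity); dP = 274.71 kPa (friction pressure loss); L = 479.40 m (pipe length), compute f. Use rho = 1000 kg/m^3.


f = dP*1000 / ((L/D)*(rho*vel^2/2))
f = 274.71*1000 / ((479.40/0.32227)*(1000*2.9650^2/2))
f = 0.042012


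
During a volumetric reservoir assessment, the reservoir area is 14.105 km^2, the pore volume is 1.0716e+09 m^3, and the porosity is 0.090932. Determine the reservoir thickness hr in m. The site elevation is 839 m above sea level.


hr = Vp / (A * 1e6 * phi)
hr = 1.0716e+09 / (14.105 * 1e6 * 0.090932)
hr = 835.49 m


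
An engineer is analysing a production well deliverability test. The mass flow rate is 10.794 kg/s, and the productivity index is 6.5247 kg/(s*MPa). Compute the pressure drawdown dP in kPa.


dP = mdot * 1000 / PI
dP = 10.794 * 1000 / 6.5247
dP = 1654.3 kPa


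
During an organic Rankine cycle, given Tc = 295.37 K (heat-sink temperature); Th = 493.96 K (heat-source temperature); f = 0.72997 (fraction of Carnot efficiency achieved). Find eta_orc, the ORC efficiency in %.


eta_orc = (1 - Tc/Th) * f * 100
eta_orc = (1 - 295.37/493.96) * 0.72997 * 100
eta_orc = 29.347 %


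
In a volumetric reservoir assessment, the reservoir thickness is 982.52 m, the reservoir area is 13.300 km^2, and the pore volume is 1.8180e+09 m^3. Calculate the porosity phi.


phi = Vp / (A * 1e6 * hr)
phi = 1.8180e+09 / (13.300 * 1e6 * 982.52)
phi = 0.13912


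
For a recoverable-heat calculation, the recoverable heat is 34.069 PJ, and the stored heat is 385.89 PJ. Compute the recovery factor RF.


RF = Q_rec / Q_s
RF = 34.069 / 385.89
RF = 0.088287


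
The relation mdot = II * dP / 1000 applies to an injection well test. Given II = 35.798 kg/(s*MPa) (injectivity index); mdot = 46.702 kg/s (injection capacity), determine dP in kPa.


dP = mdot * 1000 / II
dP = 46.702 * 1000 / 35.798
dP = 1304.6 kPa


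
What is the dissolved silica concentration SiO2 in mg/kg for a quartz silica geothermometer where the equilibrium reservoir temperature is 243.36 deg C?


SiO2 = 10^(5.19 - 1309/(T_eq + 273.15))
SiO2 = 10^(5.19 - 1309/(243.36 + 273.15))
SiO2 = 452.57 mg/kg


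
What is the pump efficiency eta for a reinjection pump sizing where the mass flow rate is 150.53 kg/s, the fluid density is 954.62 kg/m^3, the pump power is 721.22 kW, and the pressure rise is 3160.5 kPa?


eta = mdot * dP / (rho * P_pump)
eta = 150.53 * 3160.5 / (954.62 * 721.22)
eta = 0.69100


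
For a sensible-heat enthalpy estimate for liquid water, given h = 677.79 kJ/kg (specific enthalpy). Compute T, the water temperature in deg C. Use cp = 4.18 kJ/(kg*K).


T = h / cp
T = 677.79 / 4.18
T = 162.15 deg C


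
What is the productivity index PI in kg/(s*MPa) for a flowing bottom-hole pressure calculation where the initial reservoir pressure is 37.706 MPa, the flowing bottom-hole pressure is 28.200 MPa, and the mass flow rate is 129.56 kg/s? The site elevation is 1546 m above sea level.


PI = mdot / (P_i - P_wf)
PI = 129.56 / (37.706 - 28.200)
PI = 13.629 kg/(s*MPa)


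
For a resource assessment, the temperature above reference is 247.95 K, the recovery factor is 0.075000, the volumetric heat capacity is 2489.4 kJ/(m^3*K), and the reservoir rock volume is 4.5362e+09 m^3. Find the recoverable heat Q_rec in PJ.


Step 1: Q_s = Vr*rhoc*dT/1e12 = 4.5362e+09*2489.4*247.95/1e12 = 2799.955 PJ
Step 2: Q_rec = Q_s * RF = 2799.955 * 0.075 = 210.00 PJ
Q_rec = 210.00 PJ


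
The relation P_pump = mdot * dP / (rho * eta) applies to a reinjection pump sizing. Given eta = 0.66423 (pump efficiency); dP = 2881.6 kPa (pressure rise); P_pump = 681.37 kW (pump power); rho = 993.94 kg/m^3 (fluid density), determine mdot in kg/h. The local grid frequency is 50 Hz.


mdot = P_pump * rho * eta / dP
mdot = 681.37 * 993.94 * 0.66423 / 2881.6
mdot = 156.1090 kg/s
Convert: 156.1090 kg/s * 3600.0 = 5.6199e+05 kg/h
mdot = 5.6199e+05 kg/h


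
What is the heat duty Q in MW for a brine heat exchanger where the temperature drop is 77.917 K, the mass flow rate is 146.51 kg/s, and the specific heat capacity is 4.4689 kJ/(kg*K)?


Q = mdot * cp * dT / 1000
Q = 146.51 * 4.4689 * 77.917 / 1000
Q = 51.015 MW


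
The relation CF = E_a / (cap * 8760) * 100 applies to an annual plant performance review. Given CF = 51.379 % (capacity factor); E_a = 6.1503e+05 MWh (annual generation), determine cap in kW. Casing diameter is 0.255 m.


cap = E_a / (CF/100 * 8760)
cap = 6.1503e+05 / (51.379/100 * 8760)
cap = 136.6490 MW
Convert: 136.6490 MW * 1000.0 = 1.3665e+05 kW
cap = 1.3665e+05 kW


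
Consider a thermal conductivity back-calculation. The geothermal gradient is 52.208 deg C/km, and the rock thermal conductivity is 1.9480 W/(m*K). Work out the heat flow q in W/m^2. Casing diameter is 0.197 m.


q = k * grad / 1000
q = 1.9480 * 52.208 / 1000
q = 0.10170 W/m^2


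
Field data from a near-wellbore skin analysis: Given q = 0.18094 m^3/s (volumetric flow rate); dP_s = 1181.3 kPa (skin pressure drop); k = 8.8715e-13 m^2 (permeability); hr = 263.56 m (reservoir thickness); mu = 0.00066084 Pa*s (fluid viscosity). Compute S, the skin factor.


S = dP_s * 1000 * 2*pi*k*hr / (q*mu)
S = 1181.3 * 1000 * 2*pi*8.8715e-13*263.56 / (0.18094*0.00066084)
S = 14.514


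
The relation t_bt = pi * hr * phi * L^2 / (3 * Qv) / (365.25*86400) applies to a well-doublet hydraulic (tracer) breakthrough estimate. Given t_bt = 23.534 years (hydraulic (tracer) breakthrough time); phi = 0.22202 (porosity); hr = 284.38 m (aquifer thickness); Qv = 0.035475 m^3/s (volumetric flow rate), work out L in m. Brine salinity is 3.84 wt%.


L = sqrt(t_bt*365.25*86400*3*Qv / (pi*hr*phi))
L = sqrt(23.534*365.25*86400*3*0.035475 / (pi*284.38*0.22202))
L = 631.25 m


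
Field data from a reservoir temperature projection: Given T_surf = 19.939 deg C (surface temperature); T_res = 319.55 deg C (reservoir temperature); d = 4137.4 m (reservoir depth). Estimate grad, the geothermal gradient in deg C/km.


grad = (T_res - T_surf) / d * 1000
grad = (319.55 - 19.939) / 4137.4 * 1000
grad = 72.415 deg C/km


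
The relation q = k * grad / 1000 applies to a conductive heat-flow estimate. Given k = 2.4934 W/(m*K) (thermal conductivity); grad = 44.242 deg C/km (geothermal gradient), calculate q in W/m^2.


q = k * grad / 1000
q = 2.4934 * 44.242 / 1000
q = 0.11031 W/m^2


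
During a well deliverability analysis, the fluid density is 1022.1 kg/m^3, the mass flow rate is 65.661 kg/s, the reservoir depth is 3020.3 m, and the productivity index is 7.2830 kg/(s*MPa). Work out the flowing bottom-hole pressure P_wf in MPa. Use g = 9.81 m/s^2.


Step 1: P_i = rho*g*h/1e6 = 1022.1*9.81*3020.3/1e6 = 30.28395 MPa
Step 2: P_wf = P_i - mdot/PI = 30.28395 - 65.661/7.283 = 21.268 MPa
P_wf = 21.268 MPa


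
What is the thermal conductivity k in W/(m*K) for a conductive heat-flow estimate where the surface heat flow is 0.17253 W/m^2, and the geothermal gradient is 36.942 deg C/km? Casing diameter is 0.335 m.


k = q * 1000 / grad
k = 0.17253 * 1000 / 36.942
k = 4.6703 W/(m*K)


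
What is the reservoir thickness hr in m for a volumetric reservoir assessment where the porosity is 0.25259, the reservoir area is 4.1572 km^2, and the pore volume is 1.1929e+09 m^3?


hr = Vp / (A * 1e6 * phi)
hr = 1.1929e+09 / (4.1572 * 1e6 * 0.25259)
hr = 1136.0 m


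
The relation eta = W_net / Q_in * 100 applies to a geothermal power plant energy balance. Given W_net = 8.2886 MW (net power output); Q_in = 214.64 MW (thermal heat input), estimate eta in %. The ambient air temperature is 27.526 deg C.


eta = W_net / Q_in * 100
eta = 8.2886 / 214.64 * 100
eta = 3.8616 %


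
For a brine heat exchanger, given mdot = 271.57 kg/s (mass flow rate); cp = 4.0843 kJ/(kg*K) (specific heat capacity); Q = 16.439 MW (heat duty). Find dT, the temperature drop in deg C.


dT = Q * 1000 / (mdot * cp)
dT = 16.439 * 1000 / (271.57 * 4.0843)
dT = 14.82095 K
Convert (temperature difference, 1 K = 1 deg C): 14.82095 K = 14.82095 deg C
dT = 14.821 deg C


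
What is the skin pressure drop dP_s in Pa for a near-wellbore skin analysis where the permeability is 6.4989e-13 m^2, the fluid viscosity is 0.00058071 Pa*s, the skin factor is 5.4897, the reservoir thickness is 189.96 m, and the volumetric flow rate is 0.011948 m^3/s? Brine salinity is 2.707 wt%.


dP_s = S * q * mu / (2*pi*k*hr) / 1000
dP_s = 5.4897 * 0.011948 * 0.00058071 / (2*pi*6.4989e-13*189.96) / 1000
dP_s = 49.10449 kPa
Convert: 49.10449 kPa * 1000.0 = 49104 Pa
dP_s = 49104 Pa


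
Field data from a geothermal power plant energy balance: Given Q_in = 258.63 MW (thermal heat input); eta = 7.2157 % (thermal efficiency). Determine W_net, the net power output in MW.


W_net = eta / 100 * Q_in
W_net = 7.2157 / 100 * 258.63
W_net = 18.662 MW


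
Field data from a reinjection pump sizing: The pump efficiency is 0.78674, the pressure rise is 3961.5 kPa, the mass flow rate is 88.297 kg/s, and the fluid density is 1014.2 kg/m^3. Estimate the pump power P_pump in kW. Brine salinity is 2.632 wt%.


P_pump = mdot * dP / (rho * eta)
P_pump = 88.297 * 3961.5 / (1014.2 * 0.78674)
P_pump = 438.38 kW


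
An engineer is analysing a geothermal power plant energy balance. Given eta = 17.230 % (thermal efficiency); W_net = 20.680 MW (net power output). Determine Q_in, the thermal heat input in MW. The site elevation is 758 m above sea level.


Q_in = W_net / (eta / 100)
Q_in = 20.680 / (17.230 / 100)
Q_in = 120.02 MW


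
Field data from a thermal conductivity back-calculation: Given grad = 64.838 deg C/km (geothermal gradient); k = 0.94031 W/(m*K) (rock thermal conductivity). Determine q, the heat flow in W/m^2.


q = k * grad / 1000
q = 0.94031 * 64.838 / 1000
q = 0.060968 W/m^2


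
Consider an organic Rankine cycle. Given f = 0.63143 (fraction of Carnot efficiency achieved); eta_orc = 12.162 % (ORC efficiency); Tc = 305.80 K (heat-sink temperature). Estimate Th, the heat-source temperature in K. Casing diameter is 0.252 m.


Th = Tc / (1 - (eta_orc/100)/f)
Th = 305.80 / (1 - (12.162/100)/0.63143)
Th = 378.75 K


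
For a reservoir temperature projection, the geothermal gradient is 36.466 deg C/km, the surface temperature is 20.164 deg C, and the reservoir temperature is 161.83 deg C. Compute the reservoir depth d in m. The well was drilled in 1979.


d = (T_res - T_surf) / grad * 1000
d = (161.83 - 20.164) / 36.466 * 1000
d = 3884.9 m


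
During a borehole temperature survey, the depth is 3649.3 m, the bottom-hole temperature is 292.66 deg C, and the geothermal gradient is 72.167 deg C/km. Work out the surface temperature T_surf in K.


T_surf = T_d - grad * d / 1000
T_surf = 292.66 - 72.167 * 3649.3 / 1000
T_surf = 29.30097 deg C
Convert to K: 29.30097 + 273.15 = 302.45 K
T_surf = 302.45 K


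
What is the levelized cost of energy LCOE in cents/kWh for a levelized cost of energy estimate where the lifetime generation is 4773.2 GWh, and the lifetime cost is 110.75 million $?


LCOE = C_tot / E_tot * 100
LCOE = 110.75 / 4773.2 * 100
LCOE = 2.3202 cents/kWh


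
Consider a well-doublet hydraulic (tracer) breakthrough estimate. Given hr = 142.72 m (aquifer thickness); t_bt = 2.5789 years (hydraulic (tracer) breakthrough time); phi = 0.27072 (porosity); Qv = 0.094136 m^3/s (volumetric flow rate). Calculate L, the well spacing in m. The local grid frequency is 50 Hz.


L = sqrt(t_bt*365.25*86400*3*Qv / (pi*hr*phi))
L = sqrt(2.5789*365.25*86400*3*0.094136 / (pi*142.72*0.27072))
L = 435.14 m


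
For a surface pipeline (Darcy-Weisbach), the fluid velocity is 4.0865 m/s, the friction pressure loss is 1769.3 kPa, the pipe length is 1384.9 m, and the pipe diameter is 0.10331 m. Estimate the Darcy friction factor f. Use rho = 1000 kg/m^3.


f = dP*1000 / ((L/D)*(rho*vel^2/2))
f = 1769.3*1000 / ((1384.9/0.10331)*(1000*4.0865^2/2))
f = 0.015807


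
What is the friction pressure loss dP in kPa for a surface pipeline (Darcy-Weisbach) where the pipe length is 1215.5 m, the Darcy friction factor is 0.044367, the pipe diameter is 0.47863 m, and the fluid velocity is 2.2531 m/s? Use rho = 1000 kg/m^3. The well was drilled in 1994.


dP = f * (L/D) * (rho*vel^2/2) / 1000
dP = 0.044367 * (1215.5/0.47863) * (1000*2.2531^2/2) / 1000
dP = 285.99 kPa


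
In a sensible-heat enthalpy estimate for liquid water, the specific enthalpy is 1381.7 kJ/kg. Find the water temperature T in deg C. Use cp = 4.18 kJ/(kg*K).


T = h / cp
T = 1381.7 / 4.18
T = 330.55 deg C


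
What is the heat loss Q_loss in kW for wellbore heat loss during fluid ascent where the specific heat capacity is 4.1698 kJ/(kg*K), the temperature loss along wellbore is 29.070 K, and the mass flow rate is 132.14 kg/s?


Q_loss = mdot * cp * dT
Q_loss = 132.14 * 4.1698 * 29.070
Q_loss = 16017 kW


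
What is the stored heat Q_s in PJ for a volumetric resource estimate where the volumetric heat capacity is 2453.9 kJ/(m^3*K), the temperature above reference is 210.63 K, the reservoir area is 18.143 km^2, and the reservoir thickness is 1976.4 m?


Step 1: Vr = A*1e6*hr = 18.143*1e6*1976.4 = 3.585783e+10 m^3
Step 2: Q_s = Vr*rhoc*dT/1e12 = 3.585783e+10*2453.9*210.63/1e12 = 18534 PJ
Q_s = 18534 PJ


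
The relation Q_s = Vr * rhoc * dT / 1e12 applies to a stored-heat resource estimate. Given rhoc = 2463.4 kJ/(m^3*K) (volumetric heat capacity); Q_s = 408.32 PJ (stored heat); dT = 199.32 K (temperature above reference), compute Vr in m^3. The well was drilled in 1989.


Vr = Q_s * 1e12 / (rhoc * dT)
Vr = 408.32 * 1e12 / (2463.4 * 199.32)
Vr = 8.3160e+08 m^3


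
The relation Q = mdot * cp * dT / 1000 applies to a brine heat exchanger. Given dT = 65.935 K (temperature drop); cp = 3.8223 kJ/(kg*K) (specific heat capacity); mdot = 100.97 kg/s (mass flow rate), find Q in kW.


Q = mdot * cp * dT / 1000
Q = 100.97 * 3.8223 * 65.935 / 1000
Q = 25.44680 MW
Convert: 25.44680 MW * 1000.0 = 25447 kW
Q = 25447 kW


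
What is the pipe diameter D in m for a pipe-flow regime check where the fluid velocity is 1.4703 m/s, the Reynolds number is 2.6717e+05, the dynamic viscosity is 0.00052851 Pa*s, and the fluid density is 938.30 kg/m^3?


D = Re * mu / (rho * vel)
D = 2.6717e+05 * 0.00052851 / (938.30 * 1.4703)
D = 0.10235 m


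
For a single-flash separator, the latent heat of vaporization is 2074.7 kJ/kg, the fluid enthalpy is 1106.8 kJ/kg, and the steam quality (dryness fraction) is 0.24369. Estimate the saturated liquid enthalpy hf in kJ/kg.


hf = h - x * hfg
hf = 1106.8 - 0.24369 * 2074.7
hf = 601.22 kJ/kg


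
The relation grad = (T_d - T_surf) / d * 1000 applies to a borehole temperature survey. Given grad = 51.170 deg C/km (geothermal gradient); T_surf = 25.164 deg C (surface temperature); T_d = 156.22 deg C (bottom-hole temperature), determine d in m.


d = (T_d - T_surf) / grad * 1000
d = (156.22 - 25.164) / 51.170 * 1000
d = 2561.2 m


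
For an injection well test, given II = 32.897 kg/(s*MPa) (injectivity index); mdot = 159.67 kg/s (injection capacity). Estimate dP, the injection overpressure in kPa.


dP = mdot * 1000 / II
dP = 159.67 * 1000 / 32.897
dP = 4853.6 kPa


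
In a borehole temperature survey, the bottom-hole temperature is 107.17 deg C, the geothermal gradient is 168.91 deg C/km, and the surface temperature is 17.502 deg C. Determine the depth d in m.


d = (T_d - T_surf) / grad * 1000
d = (107.17 - 17.502) / 168.91 * 1000
d = 530.86 m


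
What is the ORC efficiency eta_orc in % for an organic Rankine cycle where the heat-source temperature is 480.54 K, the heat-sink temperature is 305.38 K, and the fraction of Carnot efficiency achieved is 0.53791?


eta_orc = (1 - Tc/Th) * f * 100
eta_orc = (1 - 305.38/480.54) * 0.53791 * 100
eta_orc = 19.607 %


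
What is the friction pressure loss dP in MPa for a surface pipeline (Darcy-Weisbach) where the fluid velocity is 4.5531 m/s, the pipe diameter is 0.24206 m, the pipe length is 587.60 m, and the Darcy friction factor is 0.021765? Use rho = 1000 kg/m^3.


dP = f * (L/D) * (rho*vel^2/2) / 1000
dP = 0.021765 * (587.60/0.24206) * (1000*4.5531^2/2) / 1000
dP = 547.6484 kPa
Convert: 547.6484 kPa * 0.001 = 0.54765 MPa
dP = 0.54765 MPa


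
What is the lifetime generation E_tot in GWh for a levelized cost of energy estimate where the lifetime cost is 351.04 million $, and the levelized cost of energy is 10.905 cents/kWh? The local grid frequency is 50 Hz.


E_tot = C_tot / LCOE * 100
E_tot = 351.04 / 10.905 * 100
E_tot = 3219.1 GWh


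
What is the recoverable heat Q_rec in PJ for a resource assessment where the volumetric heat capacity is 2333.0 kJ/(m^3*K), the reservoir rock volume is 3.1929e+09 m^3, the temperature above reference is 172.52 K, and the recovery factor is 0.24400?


Step 1: Q_s = Vr*rhoc*dT/1e12 = 3.1929e+09*2333.0*172.52/1e12 = 1285.108 PJ
Step 2: Q_rec = Q_s * RF = 1285.108 * 0.244 = 313.57 PJ
Q_rec = 313.57 PJ


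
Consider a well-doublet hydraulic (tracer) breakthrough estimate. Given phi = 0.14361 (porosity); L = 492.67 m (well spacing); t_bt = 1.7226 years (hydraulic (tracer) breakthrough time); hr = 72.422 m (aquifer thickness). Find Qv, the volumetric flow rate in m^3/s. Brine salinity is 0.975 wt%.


Qv = pi*hr*phi*L^2 / (3*t_bt*365.25*86400)
Qv = pi*72.422*0.14361*492.67^2 / (3*1.7226*365.25*86400)
Qv = 0.048630 m^3/s


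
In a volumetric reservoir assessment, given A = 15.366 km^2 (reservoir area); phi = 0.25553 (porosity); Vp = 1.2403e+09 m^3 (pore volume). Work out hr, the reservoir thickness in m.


hr = Vp / (A * 1e6 * phi)
hr = 1.2403e+09 / (15.366 * 1e6 * 0.25553)
hr = 315.88 m


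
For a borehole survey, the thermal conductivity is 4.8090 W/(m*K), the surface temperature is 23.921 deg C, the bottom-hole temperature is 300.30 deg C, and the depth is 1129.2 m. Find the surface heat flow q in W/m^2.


Step 1: grad = (T_d - T_surf)/d * 1000 = (300.3 - 23.921)/1129.2 * 1000 = 244.7565 deg C/km
Step 2: q = k * grad / 1000 = 4.809 * 244.7565 / 1000 = 1.1770 W/m^2
q = 1.1770 W/m^2


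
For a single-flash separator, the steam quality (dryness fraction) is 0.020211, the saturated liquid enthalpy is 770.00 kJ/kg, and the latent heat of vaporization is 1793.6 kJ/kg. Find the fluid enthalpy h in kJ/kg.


h = hf + x * hfg
h = 770.00 + 0.020211 * 1793.6
h = 806.25 kJ/kg


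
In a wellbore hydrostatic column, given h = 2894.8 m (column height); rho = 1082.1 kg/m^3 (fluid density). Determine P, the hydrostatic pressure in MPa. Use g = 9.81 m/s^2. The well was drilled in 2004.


P = rho * g * h / 1e6
P = 1082.1 * 9.81 * 2894.8 / 1e6
P = 30.729 MPa


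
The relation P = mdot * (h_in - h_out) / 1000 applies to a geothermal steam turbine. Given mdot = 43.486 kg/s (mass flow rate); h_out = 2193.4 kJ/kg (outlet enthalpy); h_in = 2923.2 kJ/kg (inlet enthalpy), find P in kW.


P = mdot * (h_in - h_out) / 1000
P = 43.486 * (2923.2 - 2193.4) / 1000
P = 31.73608 MW
Convert: 31.73608 MW * 1000.0 = 31736 kW
P = 31736 kW


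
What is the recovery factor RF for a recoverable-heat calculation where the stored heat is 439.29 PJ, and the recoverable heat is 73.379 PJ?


RF = Q_rec / Q_s
RF = 73.379 / 439.29
RF = 0.16704


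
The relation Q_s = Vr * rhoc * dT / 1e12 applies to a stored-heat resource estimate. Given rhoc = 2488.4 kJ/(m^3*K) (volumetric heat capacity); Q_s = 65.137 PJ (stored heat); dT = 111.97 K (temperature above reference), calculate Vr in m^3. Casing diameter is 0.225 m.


Vr = Q_s * 1e12 / (rhoc * dT)
Vr = 65.137 * 1e12 / (2488.4 * 111.97)
Vr = 2.3378e+08 m^3


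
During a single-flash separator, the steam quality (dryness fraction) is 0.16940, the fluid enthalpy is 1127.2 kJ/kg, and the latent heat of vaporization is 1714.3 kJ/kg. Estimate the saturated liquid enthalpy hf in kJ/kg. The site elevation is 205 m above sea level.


hf = h - x * hfg
hf = 1127.2 - 0.16940 * 1714.3
hf = 836.80 kJ/kg


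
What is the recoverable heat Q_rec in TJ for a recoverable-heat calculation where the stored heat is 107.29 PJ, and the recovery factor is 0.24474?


Q_rec = Q_s * RF
Q_rec = 107.29 * 0.24474
Q_rec = 26.25815 PJ
Convert: 26.25815 PJ * 1000.0 = 26258 TJ
Q_rec = 26258 TJ


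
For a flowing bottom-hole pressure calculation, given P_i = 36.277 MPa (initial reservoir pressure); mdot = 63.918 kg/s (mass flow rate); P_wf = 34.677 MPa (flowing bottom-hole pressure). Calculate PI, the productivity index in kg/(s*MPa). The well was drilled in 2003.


PI = mdot / (P_i - P_wf)
PI = 63.918 / (36.277 - 34.677)
PI = 39.949 kg/(s*MPa)


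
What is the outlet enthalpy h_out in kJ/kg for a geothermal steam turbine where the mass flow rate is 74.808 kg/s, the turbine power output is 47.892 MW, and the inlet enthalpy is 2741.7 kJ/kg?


h_out = h_in - P * 1000 / mdot
h_out = 2741.7 - 47.892 * 1000 / 74.808
h_out = 2101.5 kJ/kg


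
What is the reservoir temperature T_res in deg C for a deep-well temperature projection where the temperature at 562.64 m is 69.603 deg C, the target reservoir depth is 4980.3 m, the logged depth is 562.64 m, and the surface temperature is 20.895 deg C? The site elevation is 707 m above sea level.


Step 1: grad = (T_d1 - T_surf)/d1 * 1000 = (69.603 - 20.895)/562.64 * 1000 = 86.57045 deg C/km
Step 2: T_res = T_surf + grad*d2/1000 = 20.895 + 86.57045*4980.3/1000 = 452.04 deg C
T_res = 452.04 deg C


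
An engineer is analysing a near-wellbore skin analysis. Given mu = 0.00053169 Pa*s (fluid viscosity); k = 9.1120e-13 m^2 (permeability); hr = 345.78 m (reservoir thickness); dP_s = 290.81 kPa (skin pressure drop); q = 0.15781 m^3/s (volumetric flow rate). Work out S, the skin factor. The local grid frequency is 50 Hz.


S = dP_s * 1000 * 2*pi*k*hr / (q*mu)
S = 290.81 * 1000 * 2*pi*9.1120e-13*345.78 / (0.15781*0.00053169)
S = 6.8614


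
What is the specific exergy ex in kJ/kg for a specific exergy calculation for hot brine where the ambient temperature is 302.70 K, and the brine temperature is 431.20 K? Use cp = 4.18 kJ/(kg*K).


ex = cp * ((T_b - T_0) - T_0 * ln(T_b/T_0))
ex = 4.18 * ((431.20 - 302.70) - 302.70 * ln(431.20/302.70))
ex = 89.434 kJ/kg


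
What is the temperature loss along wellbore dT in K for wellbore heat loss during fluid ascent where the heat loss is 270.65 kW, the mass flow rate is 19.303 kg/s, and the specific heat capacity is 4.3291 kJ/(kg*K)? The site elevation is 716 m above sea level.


dT = Q_loss / (mdot * cp)
dT = 270.65 / (19.303 * 4.3291)
dT = 3.2388 K


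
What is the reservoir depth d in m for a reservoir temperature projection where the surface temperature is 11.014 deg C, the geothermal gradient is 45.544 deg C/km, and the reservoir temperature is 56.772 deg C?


d = (T_res - T_surf) / grad * 1000
d = (56.772 - 11.014) / 45.544 * 1000
d = 1004.7 m


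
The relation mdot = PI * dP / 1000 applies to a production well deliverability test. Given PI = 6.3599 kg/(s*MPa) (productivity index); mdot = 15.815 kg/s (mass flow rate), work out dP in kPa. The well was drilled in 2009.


dP = mdot * 1000 / PI
dP = 15.815 * 1000 / 6.3599
dP = 2486.7 kPa


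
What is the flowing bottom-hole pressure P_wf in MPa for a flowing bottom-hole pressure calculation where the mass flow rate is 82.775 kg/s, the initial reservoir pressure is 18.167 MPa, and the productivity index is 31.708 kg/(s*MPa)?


P_wf = P_i - mdot / PI
P_wf = 18.167 - 82.775 / 31.708
P_wf = 15.556 MPa


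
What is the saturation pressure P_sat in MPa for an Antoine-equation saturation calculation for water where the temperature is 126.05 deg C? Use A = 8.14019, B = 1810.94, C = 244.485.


P_sat = 10^(A - B/(C + T)) / 760 * 0.101325
P_sat = 10^(8.14019 - 1810.94/(244.485 + 126.05)) / 760 * 0.101325
P_sat = 0.23863 MPa


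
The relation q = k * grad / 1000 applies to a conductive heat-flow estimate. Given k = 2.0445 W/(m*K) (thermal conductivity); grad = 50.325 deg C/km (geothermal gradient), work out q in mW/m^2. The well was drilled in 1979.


q = k * grad / 1000
q = 2.0445 * 50.325 / 1000
q = 0.1028895 W/m^2
Convert: 0.1028895 W/m^2 * 1000.0 = 102.89 mW/m^2
q = 102.89 mW/m^2


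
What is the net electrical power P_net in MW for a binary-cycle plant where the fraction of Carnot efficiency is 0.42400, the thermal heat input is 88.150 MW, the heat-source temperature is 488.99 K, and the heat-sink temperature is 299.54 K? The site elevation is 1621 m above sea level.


Step 1: eta = (1 - Tc/Th)*f = (1 - 299.54/488.99)*0.424 = 0.1642708
Step 2: P_net = eta * Q_in = 0.1642708 * 88.15 = 14.480 MW
P_net = 14.480 MW


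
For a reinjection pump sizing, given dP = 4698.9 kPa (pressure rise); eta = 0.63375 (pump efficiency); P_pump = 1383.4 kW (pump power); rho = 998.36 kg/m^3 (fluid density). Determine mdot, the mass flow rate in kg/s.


mdot = P_pump * rho * eta / dP
mdot = 1383.4 * 998.36 * 0.63375 / 4698.9
mdot = 186.28 kg/s


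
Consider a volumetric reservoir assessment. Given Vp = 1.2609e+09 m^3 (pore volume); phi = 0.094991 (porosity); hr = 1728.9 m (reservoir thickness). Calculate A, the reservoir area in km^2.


A = Vp / (1e6 * hr * phi)
A = 1.2609e+09 / (1e6 * 1728.9 * 0.094991)
A = 7.6777 km^2


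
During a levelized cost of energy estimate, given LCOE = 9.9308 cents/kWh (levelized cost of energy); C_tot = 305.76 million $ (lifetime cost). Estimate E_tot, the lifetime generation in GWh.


E_tot = C_tot / LCOE * 100
E_tot = 305.76 / 9.9308 * 100
E_tot = 3078.9 GWh


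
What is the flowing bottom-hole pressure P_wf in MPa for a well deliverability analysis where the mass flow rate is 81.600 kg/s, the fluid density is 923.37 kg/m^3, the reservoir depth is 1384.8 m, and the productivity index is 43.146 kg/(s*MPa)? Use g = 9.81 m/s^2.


Step 1: P_i = rho*g*h/1e6 = 923.37*9.81*1384.8/1e6 = 12.54388 MPa
Step 2: P_wf = P_i - mdot/PI = 12.54388 - 81.6/43.146 = 10.653 MPa
P_wf = 10.653 MPa


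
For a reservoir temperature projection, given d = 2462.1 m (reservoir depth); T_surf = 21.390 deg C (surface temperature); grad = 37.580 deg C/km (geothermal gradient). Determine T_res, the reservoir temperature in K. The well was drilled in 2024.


T_res = T_surf + grad * d / 1000
T_res = 21.390 + 37.580 * 2462.1 / 1000
T_res = 113.9157 deg C
Convert to K: 113.9157 + 273.15 = 387.07 K
T_res = 387.07 K


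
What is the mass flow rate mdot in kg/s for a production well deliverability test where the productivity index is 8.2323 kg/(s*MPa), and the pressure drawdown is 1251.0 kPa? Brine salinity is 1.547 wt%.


mdot = PI * dP / 1000
mdot = 8.2323 * 1251.0 / 1000
mdot = 10.299 kg/s


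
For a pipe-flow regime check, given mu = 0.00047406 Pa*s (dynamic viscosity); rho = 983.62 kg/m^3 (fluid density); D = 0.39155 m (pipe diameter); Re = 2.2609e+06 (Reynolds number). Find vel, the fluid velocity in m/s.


vel = Re * mu / (rho * D)
vel = 2.2609e+06 * 0.00047406 / (983.62 * 0.39155)
vel = 2.7829 m/s


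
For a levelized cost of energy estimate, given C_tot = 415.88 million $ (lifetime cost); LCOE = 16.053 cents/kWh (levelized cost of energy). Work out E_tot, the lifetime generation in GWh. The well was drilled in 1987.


E_tot = C_tot / LCOE * 100
E_tot = 415.88 / 16.053 * 100
E_tot = 2590.7 GWh


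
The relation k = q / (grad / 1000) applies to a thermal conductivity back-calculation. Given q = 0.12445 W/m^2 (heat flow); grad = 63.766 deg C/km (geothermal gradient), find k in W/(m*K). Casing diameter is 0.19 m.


k = q / (grad / 1000)
k = 0.12445 / (63.766 / 1000)
k = 1.9517 W/(m*K)


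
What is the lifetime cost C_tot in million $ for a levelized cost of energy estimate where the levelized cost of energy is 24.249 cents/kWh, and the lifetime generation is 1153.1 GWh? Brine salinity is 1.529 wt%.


C_tot = LCOE / 100 * E_tot
C_tot = 24.249 / 100 * 1153.1
C_tot = 279.62 million $


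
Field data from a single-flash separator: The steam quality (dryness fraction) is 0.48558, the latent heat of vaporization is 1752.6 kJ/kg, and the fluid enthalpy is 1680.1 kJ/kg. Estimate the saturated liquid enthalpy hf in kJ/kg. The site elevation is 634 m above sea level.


hf = h - x * hfg
hf = 1680.1 - 0.48558 * 1752.6
hf = 829.07 kJ/kg


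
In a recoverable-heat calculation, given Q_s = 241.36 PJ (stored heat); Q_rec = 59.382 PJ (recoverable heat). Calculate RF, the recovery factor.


RF = Q_rec / Q_s
RF = 59.382 / 241.36
RF = 0.24603


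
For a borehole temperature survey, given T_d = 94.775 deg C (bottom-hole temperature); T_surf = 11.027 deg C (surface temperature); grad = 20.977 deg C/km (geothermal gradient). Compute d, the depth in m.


d = (T_d - T_surf) / grad * 1000
d = (94.775 - 11.027) / 20.977 * 1000
d = 3992.4 m


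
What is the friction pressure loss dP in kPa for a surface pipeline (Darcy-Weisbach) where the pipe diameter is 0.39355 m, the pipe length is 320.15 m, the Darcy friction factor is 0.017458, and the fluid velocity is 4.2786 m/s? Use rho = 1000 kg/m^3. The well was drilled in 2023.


dP = f * (L/D) * (rho*vel^2/2) / 1000
dP = 0.017458 * (320.15/0.39355) * (1000*4.2786^2/2) / 1000
dP = 129.99 kPa


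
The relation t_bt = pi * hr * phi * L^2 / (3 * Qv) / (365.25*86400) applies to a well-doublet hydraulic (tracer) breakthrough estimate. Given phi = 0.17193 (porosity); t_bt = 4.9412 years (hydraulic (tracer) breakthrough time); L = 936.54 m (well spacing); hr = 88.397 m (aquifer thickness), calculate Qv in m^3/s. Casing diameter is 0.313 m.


Qv = pi*hr*phi*L^2 / (3*t_bt*365.25*86400)
Qv = pi*88.397*0.17193*936.54^2 / (3*4.9412*365.25*86400)
Qv = 0.089523 m^3/s
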